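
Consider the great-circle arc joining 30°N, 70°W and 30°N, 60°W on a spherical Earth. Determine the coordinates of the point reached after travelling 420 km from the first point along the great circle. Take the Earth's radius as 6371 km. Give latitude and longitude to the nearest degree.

Write both endpoints as unit vectors p₁, p₂ with components (cos φ cos λ, cos φ sin λ, sin φ).
The central angle between the endpoints is δ = arccos(p₁·p₂) ≈ 0.151 rad (8.7°). The total great-circle distance is δ·R ≈ 0.151 × 6371 ≈ 963 km, so the target fraction is f = 420/963 ≈ 0.436.
Interpolate at f ≈ 0.436 with slerp weights a = sin((1−f)δ)/sin δ ≈ 0.565, b = sin(fδ)/sin δ ≈ 0.438.
p = a·p₁ + b·p₂ ≈ (0.357, -0.788, 0.501); φ = arcsin(p_z) ≈ 30.09°, λ = atan2(p_y, p_x) ≈ -65.64°.

≈ 30°N, 66°W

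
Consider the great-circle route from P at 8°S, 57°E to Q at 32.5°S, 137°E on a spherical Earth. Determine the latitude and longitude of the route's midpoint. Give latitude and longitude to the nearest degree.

≈ 26°S, 93°E

Convert each endpoint to a unit vector on the sphere (x = cos φ cos λ, y = cos φ sin λ, z = sin φ).
The central angle between the endpoints is δ = arccos(p₁·p₂) ≈ 1.349 rad (77.3°).
Interpolate at f = 1/2 with slerp weights a = sin((1−f)δ)/sin δ ≈ 0.640, b = sin(fδ)/sin δ ≈ 0.640.
p = a·p₁ + b·p₂ ≈ (-0.050, 0.900, -0.433); φ = arcsin(p_z) ≈ -25.66°, λ = atan2(p_y, p_x) ≈ 93.15°.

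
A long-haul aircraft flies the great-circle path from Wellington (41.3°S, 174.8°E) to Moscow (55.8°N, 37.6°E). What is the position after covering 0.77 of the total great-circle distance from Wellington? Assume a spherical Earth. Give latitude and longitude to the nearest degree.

Write both endpoints as unit vectors p₁, p₂ with components (cos φ cos λ, cos φ sin λ, sin φ).
The central angle between the endpoints is δ = arccos(p₁·p₂) ≈ 2.598 rad (148.8°).
Interpolate at f = 0.77 with slerp weights a = sin((1−f)δ)/sin δ ≈ 1.087, b = sin(fδ)/sin δ ≈ 1.757.
p = a·p₁ + b·p₂ ≈ (-0.031, 0.677, 0.736); φ = arcsin(p_z) ≈ 47.37°, λ = atan2(p_y, p_x) ≈ 92.62°.

≈ 47°N, 93°E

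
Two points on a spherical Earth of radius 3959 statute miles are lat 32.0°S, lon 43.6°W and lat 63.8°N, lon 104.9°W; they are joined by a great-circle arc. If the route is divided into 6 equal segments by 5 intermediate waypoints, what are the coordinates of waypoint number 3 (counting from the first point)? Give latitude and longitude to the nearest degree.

≈ lat 18°N, lon 64°W

Convert each endpoint to a unit vector on the sphere (x = cos φ cos λ, y = cos φ sin λ, z = sin φ).
The central angle between the endpoints is δ = arccos(p₁·p₂) ≈ 1.871 rad (107.2°).
Interpolate at f = 3/6 with slerp weights a = sin((1−f)δ)/sin δ ≈ 0.843, b = sin(fδ)/sin δ ≈ 0.843.
p = a·p₁ + b·p₂ ≈ (0.422, -0.852, 0.310); φ = arcsin(p_z) ≈ 18.03°, λ = atan2(p_y, p_x) ≈ -63.67°.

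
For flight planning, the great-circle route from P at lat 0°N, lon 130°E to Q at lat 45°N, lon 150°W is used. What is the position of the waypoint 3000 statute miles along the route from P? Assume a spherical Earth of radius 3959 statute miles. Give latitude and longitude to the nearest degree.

Write both endpoints as unit vectors p₁, p₂ with components (cos φ cos λ, cos φ sin λ, sin φ).
The central angle between the endpoints is δ = arccos(p₁·p₂) ≈ 1.448 rad (82.9°). The total great-circle distance is δ·R ≈ 1.448 × 3959 ≈ 5731 mi, so the target fraction is f = 3000/5731 ≈ 0.523.
Interpolate at f ≈ 0.523 with slerp weights a = sin((1−f)δ)/sin δ ≈ 0.641, b = sin(fδ)/sin δ ≈ 0.693.
p = a·p₁ + b·p₂ ≈ (-0.836, 0.246, 0.490); φ = arcsin(p_z) ≈ 29.32°, λ = atan2(p_y, p_x) ≈ 163.58°.

≈ lat 29°N, lon 164°E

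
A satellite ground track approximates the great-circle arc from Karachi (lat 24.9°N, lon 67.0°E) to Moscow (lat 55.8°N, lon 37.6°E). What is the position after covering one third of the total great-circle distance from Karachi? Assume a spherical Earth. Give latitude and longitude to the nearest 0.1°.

Write both endpoints as unit vectors p₁, p₂ with components (cos φ cos λ, cos φ sin λ, sin φ).
The central angle between the endpoints is δ = arccos(p₁·p₂) ≈ 0.656 rad (37.6°).
Interpolate at f = 1/3 with slerp weights a = sin((1−f)δ)/sin δ ≈ 0.694, b = sin(fδ)/sin δ ≈ 0.356.
p = a·p₁ + b·p₂ ≈ (0.404, 0.702, 0.587); φ = arcsin(p_z) ≈ 35.91°, λ = atan2(p_y, p_x) ≈ 60.04°.

≈ lat 35.9°N, lon 60.0°E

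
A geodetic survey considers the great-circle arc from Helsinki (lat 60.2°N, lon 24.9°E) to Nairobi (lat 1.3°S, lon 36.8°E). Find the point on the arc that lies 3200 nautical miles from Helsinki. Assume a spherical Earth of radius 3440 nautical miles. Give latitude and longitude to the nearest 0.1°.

Write both endpoints as unit vectors p₁, p₂ with components (cos φ cos λ, cos φ sin λ, sin φ).
The central angle between the endpoints is δ = arccos(p₁·p₂) ≈ 1.085 rad (62.2°). The total great-circle distance is δ·R ≈ 1.085 × 3440 ≈ 3734 nmi, so the target fraction is f = 3200/3734 ≈ 0.857.
Interpolate at f ≈ 0.857 with slerp weights a = sin((1−f)δ)/sin δ ≈ 0.175, b = sin(fδ)/sin δ ≈ 0.906.
p = a·p₁ + b·p₂ ≈ (0.804, 0.579, 0.131); φ = arcsin(p_z) ≈ 7.54°, λ = atan2(p_y, p_x) ≈ 35.76°.

≈ lat 7.5°N, lon 35.8°E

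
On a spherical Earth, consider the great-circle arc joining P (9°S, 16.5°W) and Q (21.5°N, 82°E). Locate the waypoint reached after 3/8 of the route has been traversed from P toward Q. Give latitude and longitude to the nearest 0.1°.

Write both endpoints as unit vectors p₁, p₂ with components (cos φ cos λ, cos φ sin λ, sin φ).
The central angle between the endpoints is δ = arccos(p₁·p₂) ≈ 1.765 rad (101.1°).
Interpolate at f = 3/8 with slerp weights a = sin((1−f)δ)/sin δ ≈ 0.910, b = sin(fδ)/sin δ ≈ 0.626.
p = a·p₁ + b·p₂ ≈ (0.943, 0.322, 0.087); φ = arcsin(p_z) ≈ 5.01°, λ = atan2(p_y, p_x) ≈ 18.86°.

≈ (5.0°N, 18.9°E)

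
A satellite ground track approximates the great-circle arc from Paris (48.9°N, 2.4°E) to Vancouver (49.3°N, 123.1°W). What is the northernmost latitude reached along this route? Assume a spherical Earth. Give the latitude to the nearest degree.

≈ 68°N

The great circle lies in the plane with unit normal n̂ = (p₁ × p₂)/|p₁ × p₂|.
Here n̂_z ≈ -0.369; the vertex latitude is φ_max = arccos|n̂_z| ≈ 68.4°.
Check via Clairaut: cos φ_max = |cos φ₁| · sin C = cos(48.9°)·sin(34.1°) ≈ 0.369, again giving ≈ 68.4°.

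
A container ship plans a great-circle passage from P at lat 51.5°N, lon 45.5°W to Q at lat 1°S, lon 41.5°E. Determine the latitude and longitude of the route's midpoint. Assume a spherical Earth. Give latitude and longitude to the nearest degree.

≈ lat 32°N, lon 10°E

The haversine formula gives a central angle δ ≈ 1.552 rad (88.9°) between the endpoints.
Interpolate at f = 1/2 with slerp weights a = sin((1−f)δ)/sin δ ≈ 0.701, b = sin(fδ)/sin δ ≈ 0.701.
p = a·p₁ + b·p₂ ≈ (0.830, 0.153, 0.536); φ = arcsin(p_z) ≈ 32.41°, λ = atan2(p_y, p_x) ≈ 10.45°.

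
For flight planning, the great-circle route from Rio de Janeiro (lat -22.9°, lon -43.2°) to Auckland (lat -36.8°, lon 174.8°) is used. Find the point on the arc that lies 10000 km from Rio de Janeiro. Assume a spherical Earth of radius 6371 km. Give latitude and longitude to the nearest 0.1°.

≈ lat -51.6°, lon -165.3°

Write both endpoints as unit vectors p₁, p₂ with components (cos φ cos λ, cos φ sin λ, sin φ).
The central angle between the endpoints is δ = arccos(p₁·p₂) ≈ 1.926 rad (110.4°). The total great-circle distance is δ·R ≈ 1.926 × 6371 ≈ 12273 km, so the target fraction is f = 10000/12273 ≈ 0.815.
Interpolate at f ≈ 0.815 with slerp weights a = sin((1−f)δ)/sin δ ≈ 0.373, b = sin(fδ)/sin δ ≈ 1.067.
p = a·p₁ + b·p₂ ≈ (-0.600, -0.158, -0.784); φ = arcsin(p_z) ≈ -51.63°, λ = atan2(p_y, p_x) ≈ -165.30°.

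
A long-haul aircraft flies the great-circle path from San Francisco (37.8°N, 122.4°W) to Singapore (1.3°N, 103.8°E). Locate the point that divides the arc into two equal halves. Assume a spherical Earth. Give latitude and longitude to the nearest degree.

Convert each endpoint to a unit vector on the sphere (x = cos φ cos λ, y = cos φ sin λ, z = sin φ).
The central angle between the endpoints is δ = arccos(p₁·p₂) ≈ 2.133 rad (122.2°).
Interpolate at f = 1/2 with slerp weights a = sin((1−f)δ)/sin δ ≈ 1.035, b = sin(fδ)/sin δ ≈ 1.035.
p = a·p₁ + b·p₂ ≈ (-0.685, 0.314, 0.658); φ = arcsin(p_z) ≈ 41.11°, λ = atan2(p_y, p_x) ≈ 155.35°.

≈ 41°N, 155°E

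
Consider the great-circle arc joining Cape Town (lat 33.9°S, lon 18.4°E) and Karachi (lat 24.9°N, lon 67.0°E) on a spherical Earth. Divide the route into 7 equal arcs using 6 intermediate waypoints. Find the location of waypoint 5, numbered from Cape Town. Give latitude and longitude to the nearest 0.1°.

Convert each endpoint to a unit vector on the sphere (x = cos φ cos λ, y = cos φ sin λ, z = sin φ).
The central angle between the endpoints is δ = arccos(p₁·p₂) ≈ 1.305 rad (74.7°).
Interpolate at f = 5/7 with slerp weights a = sin((1−f)δ)/sin δ ≈ 0.377, b = sin(fδ)/sin δ ≈ 0.832.
p = a·p₁ + b·p₂ ≈ (0.592, 0.794, 0.140); φ = arcsin(p_z) ≈ 8.04°, λ = atan2(p_y, p_x) ≈ 53.27°.

≈ lat 8.0°N, lon 53.3°E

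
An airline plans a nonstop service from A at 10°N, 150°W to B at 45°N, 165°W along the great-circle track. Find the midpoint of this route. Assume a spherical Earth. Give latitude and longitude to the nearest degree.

Convert each endpoint to a unit vector on the sphere (x = cos φ cos λ, y = cos φ sin λ, z = sin φ).
The central angle between the endpoints is δ = arccos(p₁·p₂) ≈ 0.651 rad (37.3°).
Interpolate at f = 1/2 with slerp weights a = sin((1−f)δ)/sin δ ≈ 0.528, b = sin(fδ)/sin δ ≈ 0.528.
p = a·p₁ + b·p₂ ≈ (-0.811, -0.356, 0.465); φ = arcsin(p_z) ≈ 27.70°, λ = atan2(p_y, p_x) ≈ -156.26°.

≈ 28°N, 156°W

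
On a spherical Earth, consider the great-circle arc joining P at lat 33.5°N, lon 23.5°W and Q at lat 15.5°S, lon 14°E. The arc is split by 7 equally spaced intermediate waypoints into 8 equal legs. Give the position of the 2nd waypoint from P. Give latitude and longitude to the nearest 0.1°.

Write both endpoints as unit vectors p₁, p₂ with components (cos φ cos λ, cos φ sin λ, sin φ).
The central angle between the endpoints is δ = arccos(p₁·p₂) ≈ 1.059 rad (60.7°).
Interpolate at f = 2/8 with slerp weights a = sin((1−f)δ)/sin δ ≈ 0.818, b = sin(fδ)/sin δ ≈ 0.300.
p = a·p₁ + b·p₂ ≈ (0.906, -0.202, 0.371); φ = arcsin(p_z) ≈ 21.80°, λ = atan2(p_y, p_x) ≈ -12.57°.

≈ lat 21.8°N, lon 12.6°W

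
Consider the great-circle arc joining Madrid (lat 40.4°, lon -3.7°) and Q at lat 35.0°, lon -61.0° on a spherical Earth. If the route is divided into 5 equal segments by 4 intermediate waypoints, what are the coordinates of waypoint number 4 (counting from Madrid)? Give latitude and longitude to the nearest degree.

Convert each endpoint to a unit vector on the sphere (x = cos φ cos λ, y = cos φ sin λ, z = sin φ).
The central angle between the endpoints is δ = arccos(p₁·p₂) ≈ 0.783 rad (44.9°).
Interpolate at f = 4/5 with slerp weights a = sin((1−f)δ)/sin δ ≈ 0.221, b = sin(fδ)/sin δ ≈ 0.831.
p = a·p₁ + b·p₂ ≈ (0.498, -0.606, 0.620); φ = arcsin(p_z) ≈ 38.31°, λ = atan2(p_y, p_x) ≈ -50.60°.

≈ lat 38°, lon -51°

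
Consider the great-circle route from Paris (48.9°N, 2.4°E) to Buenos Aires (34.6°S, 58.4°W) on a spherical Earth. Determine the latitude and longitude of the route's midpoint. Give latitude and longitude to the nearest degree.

Write both endpoints as unit vectors p₁, p₂ with components (cos φ cos λ, cos φ sin λ, sin φ).
The central angle between the endpoints is δ = arccos(p₁·p₂) ≈ 1.735 rad (99.4°).
Interpolate at f = 1/2 with slerp weights a = sin((1−f)δ)/sin δ ≈ 0.773, b = sin(fδ)/sin δ ≈ 0.773.
p = a·p₁ + b·p₂ ≈ (0.841, -0.521, 0.144); φ = arcsin(p_z) ≈ 8.26°, λ = atan2(p_y, p_x) ≈ -31.76°.

≈ 8°N, 32°W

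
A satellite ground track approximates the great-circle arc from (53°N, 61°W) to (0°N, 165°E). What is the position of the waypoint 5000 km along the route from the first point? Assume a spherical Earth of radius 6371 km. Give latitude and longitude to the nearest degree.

The haversine formula gives a central angle δ ≈ 2.002 rad (114.7°) between the endpoints. The total great-circle distance is δ·R ≈ 2.002 × 6371 ≈ 12755 km, so the target fraction is f = 5000/12755 ≈ 0.392.
Interpolate at f ≈ 0.392 with slerp weights a = sin((1−f)δ)/sin δ ≈ 1.033, b = sin(fδ)/sin δ ≈ 0.778.
p = a·p₁ + b·p₂ ≈ (-0.450, -0.342, 0.825); φ = arcsin(p_z) ≈ 55.57°, λ = atan2(p_y, p_x) ≈ -142.75°.

≈ (56°N, 143°W)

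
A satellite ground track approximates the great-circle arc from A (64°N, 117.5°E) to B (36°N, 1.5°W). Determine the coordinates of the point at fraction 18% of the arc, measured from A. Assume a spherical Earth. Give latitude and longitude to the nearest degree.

≈ (70°N, 89°E)

From cos δ = sin φ₁ sin φ₂ + cos φ₁ cos φ₂ cos Δλ, the central angle is δ ≈ 1.206 rad (69.1°).
Interpolate at f = 0.18 with slerp weights a = sin((1−f)δ)/sin δ ≈ 0.894, b = sin(fδ)/sin δ ≈ 0.231.
p = a·p₁ + b·p₂ ≈ (0.005, 0.343, 0.939); φ = arcsin(p_z) ≈ 69.95°, λ = atan2(p_y, p_x) ≈ 89.09°.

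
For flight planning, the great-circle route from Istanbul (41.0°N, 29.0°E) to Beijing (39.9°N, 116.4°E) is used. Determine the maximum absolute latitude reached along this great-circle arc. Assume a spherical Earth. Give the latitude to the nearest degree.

≈ 50°N

The great circle lies in the plane with unit normal n̂ = (p₁ × p₂)/|p₁ × p₂|.
Here n̂_z ≈ +0.647; the vertex latitude is φ_max = arccos|n̂_z| ≈ 49.7°.
Check via Clairaut: cos φ_max = |cos φ₁| · sin C = cos(41.0°)·sin(59.0°) ≈ 0.647, again giving ≈ 49.7°.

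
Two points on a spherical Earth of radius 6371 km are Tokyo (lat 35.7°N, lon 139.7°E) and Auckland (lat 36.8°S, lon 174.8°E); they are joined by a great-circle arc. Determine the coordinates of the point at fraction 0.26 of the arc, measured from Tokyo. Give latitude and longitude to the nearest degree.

Write both endpoints as unit vectors p₁, p₂ with components (cos φ cos λ, cos φ sin λ, sin φ).
The central angle between the endpoints is δ = arccos(p₁·p₂) ≈ 1.387 rad (79.5°).
Interpolate at f = 0.26 with slerp weights a = sin((1−f)δ)/sin δ ≈ 0.870, b = sin(fδ)/sin δ ≈ 0.359.
p = a·p₁ + b·p₂ ≈ (-0.825, 0.483, 0.293); φ = arcsin(p_z) ≈ 17.02°, λ = atan2(p_y, p_x) ≈ 149.65°.

≈ lat 17°N, lon 150°E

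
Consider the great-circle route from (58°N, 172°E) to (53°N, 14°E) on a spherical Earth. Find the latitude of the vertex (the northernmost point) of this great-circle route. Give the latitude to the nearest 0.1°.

The great circle lies in the plane with unit normal n̂ = (p₁ × p₂)/|p₁ × p₂|.
Here n̂_z ≈ -0.129; the vertex latitude is φ_max = arccos|n̂_z| ≈ 82.6°.

≈ 82.6°N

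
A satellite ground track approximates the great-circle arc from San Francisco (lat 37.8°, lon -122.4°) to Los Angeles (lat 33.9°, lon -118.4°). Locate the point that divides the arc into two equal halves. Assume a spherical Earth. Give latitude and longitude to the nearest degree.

≈ lat 36°, lon -120°

From cos δ = sin φ₁ sin φ₂ + cos φ₁ cos φ₂ cos Δλ, the central angle is δ ≈ 0.088 rad (5.1°).
Interpolate at f = 1/2 with slerp weights a = sin((1−f)δ)/sin δ ≈ 0.500, b = sin(fδ)/sin δ ≈ 0.500.
p = a·p₁ + b·p₂ ≈ (-0.409, -0.699, 0.586); φ = arcsin(p_z) ≈ 35.87°, λ = atan2(p_y, p_x) ≈ -120.35°.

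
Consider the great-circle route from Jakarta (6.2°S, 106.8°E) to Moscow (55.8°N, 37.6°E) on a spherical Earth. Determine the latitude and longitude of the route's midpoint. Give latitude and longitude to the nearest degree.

Write both endpoints as unit vectors p₁, p₂ with components (cos φ cos λ, cos φ sin λ, sin φ).
The central angle between the endpoints is δ = arccos(p₁·p₂) ≈ 1.461 rad (83.7°).
Interpolate at f = 1/2 with slerp weights a = sin((1−f)δ)/sin δ ≈ 0.671, b = sin(fδ)/sin δ ≈ 0.671.
p = a·p₁ + b·p₂ ≈ (0.106, 0.869, 0.483); φ = arcsin(p_z) ≈ 28.87°, λ = atan2(p_y, p_x) ≈ 83.04°.

≈ 29°N, 83°E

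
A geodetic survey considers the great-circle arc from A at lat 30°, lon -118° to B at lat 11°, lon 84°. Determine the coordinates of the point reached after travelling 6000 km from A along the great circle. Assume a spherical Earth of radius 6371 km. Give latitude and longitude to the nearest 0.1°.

The haversine formula gives a central angle δ ≈ 2.336 rad (133.9°) between the endpoints. The total great-circle distance is δ·R ≈ 2.336 × 6371 ≈ 14884 km, so the target fraction is f = 6000/14884 ≈ 0.403.
Interpolate at f ≈ 0.403 with slerp weights a = sin((1−f)δ)/sin δ ≈ 1.365, b = sin(fδ)/sin δ ≈ 1.121.
p = a·p₁ + b·p₂ ≈ (-0.440, 0.051, 0.897); φ = arcsin(p_z) ≈ 63.71°, λ = atan2(p_y, p_x) ≈ 173.42°.

≈ lat 63.7°, lon 173.4°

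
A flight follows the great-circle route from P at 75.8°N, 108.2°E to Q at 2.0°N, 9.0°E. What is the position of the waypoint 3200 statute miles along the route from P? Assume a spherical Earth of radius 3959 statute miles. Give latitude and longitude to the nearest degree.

≈ 44°N, 23°E

From cos δ = sin φ₁ sin φ₂ + cos φ₁ cos φ₂ cos Δλ, the central angle is δ ≈ 1.576 rad (90.3°). The total great-circle distance is δ·R ≈ 1.576 × 3959 ≈ 6240 mi, so the target fraction is f = 3200/6240 ≈ 0.513.
Interpolate at f ≈ 0.513 with slerp weights a = sin((1−f)δ)/sin δ ≈ 0.695, b = sin(fδ)/sin δ ≈ 0.723.
p = a·p₁ + b·p₂ ≈ (0.661, 0.275, 0.699); φ = arcsin(p_z) ≈ 44.32°, λ = atan2(p_y, p_x) ≈ 22.60°.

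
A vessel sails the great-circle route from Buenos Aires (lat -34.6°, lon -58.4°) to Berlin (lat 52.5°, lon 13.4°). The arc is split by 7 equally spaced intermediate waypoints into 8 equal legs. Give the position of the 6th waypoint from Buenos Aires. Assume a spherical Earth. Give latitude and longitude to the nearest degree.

The haversine formula gives a central angle δ ≈ 1.869 rad (107.1°) between the endpoints.
Interpolate at f = 6/8 with slerp weights a = sin((1−f)δ)/sin δ ≈ 0.471, b = sin(fδ)/sin δ ≈ 1.031.
p = a·p₁ + b·p₂ ≈ (0.814, -0.185, 0.551); φ = arcsin(p_z) ≈ 33.41°, λ = atan2(p_y, p_x) ≈ -12.80°.

≈ lat 33°, lon -13°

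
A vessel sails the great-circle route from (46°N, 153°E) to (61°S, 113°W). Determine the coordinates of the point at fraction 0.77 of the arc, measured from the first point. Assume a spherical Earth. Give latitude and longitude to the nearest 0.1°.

The haversine formula gives a central angle δ ≈ 2.282 rad (130.7°) between the endpoints.
Interpolate at f = 0.77 with slerp weights a = sin((1−f)δ)/sin δ ≈ 0.661, b = sin(fδ)/sin δ ≈ 1.297.
p = a·p₁ + b·p₂ ≈ (-0.655, -0.370, -0.659); φ = arcsin(p_z) ≈ -41.20°, λ = atan2(p_y, p_x) ≈ -150.52°.

≈ (41.2°S, 150.5°W)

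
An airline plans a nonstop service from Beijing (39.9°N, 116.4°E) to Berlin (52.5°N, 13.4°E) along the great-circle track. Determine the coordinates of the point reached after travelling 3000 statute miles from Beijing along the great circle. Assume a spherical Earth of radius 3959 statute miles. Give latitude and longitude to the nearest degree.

Convert each endpoint to a unit vector on the sphere (x = cos φ cos λ, y = cos φ sin λ, z = sin φ).
The central angle between the endpoints is δ = arccos(p₁·p₂) ≈ 1.155 rad (66.2°). The total great-circle distance is δ·R ≈ 1.155 × 3959 ≈ 4573 mi, so the target fraction is f = 3000/4573 ≈ 0.656.
Interpolate at f ≈ 0.656 with slerp weights a = sin((1−f)δ)/sin δ ≈ 0.423, b = sin(fδ)/sin δ ≈ 0.751.
p = a·p₁ + b·p₂ ≈ (0.301, 0.397, 0.867); φ = arcsin(p_z) ≈ 60.15°, λ = atan2(p_y, p_x) ≈ 52.84°.

≈ 60°N, 53°E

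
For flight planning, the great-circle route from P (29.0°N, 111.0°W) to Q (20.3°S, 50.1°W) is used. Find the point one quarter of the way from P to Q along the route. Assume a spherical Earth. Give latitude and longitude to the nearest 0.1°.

≈ (17.6°N, 94.1°W)

From cos δ = sin φ₁ sin φ₂ + cos φ₁ cos φ₂ cos Δλ, the central angle is δ ≈ 1.338 rad (76.7°).
Interpolate at f = 1/4 with slerp weights a = sin((1−f)δ)/sin δ ≈ 0.867, b = sin(fδ)/sin δ ≈ 0.337.
p = a·p₁ + b·p₂ ≈ (-0.069, -0.950, 0.303); φ = arcsin(p_z) ≈ 17.65°, λ = atan2(p_y, p_x) ≈ -94.13°.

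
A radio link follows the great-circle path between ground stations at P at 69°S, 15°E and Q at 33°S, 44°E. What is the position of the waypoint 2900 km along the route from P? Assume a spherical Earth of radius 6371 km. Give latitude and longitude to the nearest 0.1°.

≈ 45.8°S, 38.8°E

Convert each endpoint to a unit vector on the sphere (x = cos φ cos λ, y = cos φ sin λ, z = sin φ).
The central angle between the endpoints is δ = arccos(p₁·p₂) ≈ 0.690 rad (39.5°). The total great-circle distance is δ·R ≈ 0.690 × 6371 ≈ 4395 km, so the target fraction is f = 2900/4395 ≈ 0.660.
Interpolate at f ≈ 0.660 with slerp weights a = sin((1−f)δ)/sin δ ≈ 0.365, b = sin(fδ)/sin δ ≈ 0.691.
p = a·p₁ + b·p₂ ≈ (0.543, 0.436, -0.717); φ = arcsin(p_z) ≈ -45.83°, λ = atan2(p_y, p_x) ≈ 38.77°.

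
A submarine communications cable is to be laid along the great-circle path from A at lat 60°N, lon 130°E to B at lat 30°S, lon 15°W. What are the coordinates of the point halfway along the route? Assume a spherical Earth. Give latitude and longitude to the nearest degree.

≈ lat 34°N, lon 17°E

The haversine formula gives a central angle δ ≈ 2.478 rad (142.0°) between the endpoints.
Interpolate at f = 1/2 with slerp weights a = sin((1−f)δ)/sin δ ≈ 1.535, b = sin(fδ)/sin δ ≈ 1.535.
p = a·p₁ + b·p₂ ≈ (0.791, 0.244, 0.562); φ = arcsin(p_z) ≈ 34.18°, λ = atan2(p_y, p_x) ≈ 17.14°.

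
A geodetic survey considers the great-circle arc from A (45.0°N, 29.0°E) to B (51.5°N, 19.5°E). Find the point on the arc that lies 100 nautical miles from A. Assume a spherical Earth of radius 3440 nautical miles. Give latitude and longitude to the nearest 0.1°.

The haversine formula gives a central angle δ ≈ 0.158 rad (9.1°) between the endpoints. The total great-circle distance is δ·R ≈ 0.158 × 3440 ≈ 544 nmi, so the target fraction is f = 100/544 ≈ 0.184.
Interpolate at f ≈ 0.184 with slerp weights a = sin((1−f)δ)/sin δ ≈ 0.817, b = sin(fδ)/sin δ ≈ 0.185.
p = a·p₁ + b·p₂ ≈ (0.614, 0.319, 0.722); φ = arcsin(p_z) ≈ 46.25°, λ = atan2(p_y, p_x) ≈ 27.43°.

≈ (46.3°N, 27.4°E)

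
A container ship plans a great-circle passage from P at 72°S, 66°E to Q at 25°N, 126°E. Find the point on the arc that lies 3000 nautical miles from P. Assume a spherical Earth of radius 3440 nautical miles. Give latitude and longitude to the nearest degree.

≈ 28°S, 111°E

Convert each endpoint to a unit vector on the sphere (x = cos φ cos λ, y = cos φ sin λ, z = sin φ).
The central angle between the endpoints is δ = arccos(p₁·p₂) ≈ 1.836 rad (105.2°). The total great-circle distance is δ·R ≈ 1.836 × 3440 ≈ 6315 nmi, so the target fraction is f = 3000/6315 ≈ 0.475.
Interpolate at f ≈ 0.475 with slerp weights a = sin((1−f)δ)/sin δ ≈ 0.851, b = sin(fδ)/sin δ ≈ 0.793.
p = a·p₁ + b·p₂ ≈ (-0.316, 0.822, -0.474); φ = arcsin(p_z) ≈ -28.30°, λ = atan2(p_y, p_x) ≈ 111.01°.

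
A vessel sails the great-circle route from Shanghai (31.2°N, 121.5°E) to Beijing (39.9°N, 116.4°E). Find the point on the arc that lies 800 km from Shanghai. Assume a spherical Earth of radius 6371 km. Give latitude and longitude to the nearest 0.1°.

≈ 37.7°N, 117.8°E

The haversine formula gives a central angle δ ≈ 0.168 rad (9.6°) between the endpoints. The total great-circle distance is δ·R ≈ 0.168 × 6371 ≈ 1071 km, so the target fraction is f = 800/1071 ≈ 0.747.
Interpolate at f ≈ 0.747 with slerp weights a = sin((1−f)δ)/sin δ ≈ 0.254, b = sin(fδ)/sin δ ≈ 0.748.
p = a·p₁ + b·p₂ ≈ (-0.369, 0.700, 0.612); φ = arcsin(p_z) ≈ 37.72°, λ = atan2(p_y, p_x) ≈ 117.80°.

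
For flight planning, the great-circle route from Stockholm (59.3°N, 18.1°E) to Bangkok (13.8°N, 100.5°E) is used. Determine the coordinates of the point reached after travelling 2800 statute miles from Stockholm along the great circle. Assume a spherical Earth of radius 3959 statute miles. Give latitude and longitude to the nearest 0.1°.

≈ 41.1°N, 77.7°E

Write both endpoints as unit vectors p₁, p₂ with components (cos φ cos λ, cos φ sin λ, sin φ).
The central angle between the endpoints is δ = arccos(p₁·p₂) ≈ 1.297 rad (74.3°). The total great-circle distance is δ·R ≈ 1.297 × 3959 ≈ 5134 mi, so the target fraction is f = 2800/5134 ≈ 0.545.
Interpolate at f ≈ 0.545 with slerp weights a = sin((1−f)δ)/sin δ ≈ 0.577, b = sin(fδ)/sin δ ≈ 0.675.
p = a·p₁ + b·p₂ ≈ (0.161, 0.736, 0.658); φ = arcsin(p_z) ≈ 41.11°, λ = atan2(p_y, p_x) ≈ 77.68°.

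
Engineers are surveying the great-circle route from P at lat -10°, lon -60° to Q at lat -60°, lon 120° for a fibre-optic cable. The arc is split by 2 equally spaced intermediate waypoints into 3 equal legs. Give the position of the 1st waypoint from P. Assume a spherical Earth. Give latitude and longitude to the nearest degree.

Convert each endpoint to a unit vector on the sphere (x = cos φ cos λ, y = cos φ sin λ, z = sin φ).
The central angle between the endpoints is δ = arccos(p₁·p₂) ≈ 1.920 rad (110.0°).
Interpolate at f = 1/3 with slerp weights a = sin((1−f)δ)/sin δ ≈ 1.019, b = sin(fδ)/sin δ ≈ 0.635.
p = a·p₁ + b·p₂ ≈ (0.343, -0.594, -0.727); φ = arcsin(p_z) ≈ -46.67°, λ = atan2(p_y, p_x) ≈ -60.00°.

≈ lat -47°, lon -60°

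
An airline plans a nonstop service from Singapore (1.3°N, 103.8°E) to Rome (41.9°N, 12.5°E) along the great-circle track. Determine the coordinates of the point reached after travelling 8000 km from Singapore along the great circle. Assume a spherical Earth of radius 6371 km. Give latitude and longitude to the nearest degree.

Convert each endpoint to a unit vector on the sphere (x = cos φ cos λ, y = cos φ sin λ, z = sin φ).
The central angle between the endpoints is δ = arccos(p₁·p₂) ≈ 1.573 rad (90.1°). The total great-circle distance is δ·R ≈ 1.573 × 6371 ≈ 10019 km, so the target fraction is f = 8000/10019 ≈ 0.799.
Interpolate at f ≈ 0.799 with slerp weights a = sin((1−f)δ)/sin δ ≈ 0.312, b = sin(fδ)/sin δ ≈ 0.951.
p = a·p₁ + b·p₂ ≈ (0.617, 0.456, 0.642); φ = arcsin(p_z) ≈ 39.94°, λ = atan2(p_y, p_x) ≈ 36.46°.

≈ 40°N, 36°E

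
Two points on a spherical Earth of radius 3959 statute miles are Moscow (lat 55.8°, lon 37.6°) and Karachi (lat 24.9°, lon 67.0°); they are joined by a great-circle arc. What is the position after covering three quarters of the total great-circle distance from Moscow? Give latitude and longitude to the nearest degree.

≈ lat 33°, lon 62°

Convert each endpoint to a unit vector on the sphere (x = cos φ cos λ, y = cos φ sin λ, z = sin φ).
The central angle between the endpoints is δ = arccos(p₁·p₂) ≈ 0.656 rad (37.6°).
Interpolate at f = 3/4 with slerp weights a = sin((1−f)δ)/sin δ ≈ 0.268, b = sin(fδ)/sin δ ≈ 0.774.
p = a·p₁ + b·p₂ ≈ (0.394, 0.738, 0.547); φ = arcsin(p_z) ≈ 33.19°, λ = atan2(p_y, p_x) ≈ 61.94°.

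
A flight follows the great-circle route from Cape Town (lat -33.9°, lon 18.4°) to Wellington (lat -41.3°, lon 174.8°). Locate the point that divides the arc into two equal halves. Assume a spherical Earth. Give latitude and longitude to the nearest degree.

Write both endpoints as unit vectors p₁, p₂ with components (cos φ cos λ, cos φ sin λ, sin φ).
The central angle between the endpoints is δ = arccos(p₁·p₂) ≈ 1.776 rad (101.7°).
Interpolate at f = 1/2 with slerp weights a = sin((1−f)δ)/sin δ ≈ 0.792, b = sin(fδ)/sin δ ≈ 0.792.
p = a·p₁ + b·p₂ ≈ (0.031, 0.261, -0.965); φ = arcsin(p_z) ≈ -74.73°, λ = atan2(p_y, p_x) ≈ 83.19°.

≈ lat -75°, lon 83°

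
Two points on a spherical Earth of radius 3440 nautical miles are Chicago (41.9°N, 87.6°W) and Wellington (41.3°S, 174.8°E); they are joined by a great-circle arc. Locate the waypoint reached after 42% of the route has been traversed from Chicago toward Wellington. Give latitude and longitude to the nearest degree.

Write both endpoints as unit vectors p₁, p₂ with components (cos φ cos λ, cos φ sin λ, sin φ).
The central angle between the endpoints is δ = arccos(p₁·p₂) ≈ 2.111 rad (121.0°).
Interpolate at f = 0.42 with slerp weights a = sin((1−f)δ)/sin δ ≈ 1.097, b = sin(fδ)/sin δ ≈ 0.904.
p = a·p₁ + b·p₂ ≈ (-0.642, -0.754, 0.136); φ = arcsin(p_z) ≈ 7.82°, λ = atan2(p_y, p_x) ≈ -130.41°.

≈ (8°N, 130°W)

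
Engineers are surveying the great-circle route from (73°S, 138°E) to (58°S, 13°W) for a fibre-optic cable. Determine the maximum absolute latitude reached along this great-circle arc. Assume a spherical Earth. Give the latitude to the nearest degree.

≈ 84°S

The great circle lies in the plane with unit normal n̂ = (p₁ × p₂)/|p₁ × p₂|.
Here n̂_z ≈ -0.102; the vertex latitude is φ_max = arccos|n̂_z| ≈ 84.2°.
Check via Clairaut: cos φ_max = |cos φ₁| · sin C = cos(73.0°)·sin(159.6°) ≈ 0.102, again giving ≈ 84.2°.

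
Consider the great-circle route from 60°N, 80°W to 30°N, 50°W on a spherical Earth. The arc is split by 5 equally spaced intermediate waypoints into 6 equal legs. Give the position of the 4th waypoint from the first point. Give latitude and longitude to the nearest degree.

≈ 41°N, 57°W

Convert each endpoint to a unit vector on the sphere (x = cos φ cos λ, y = cos φ sin λ, z = sin φ).
The central angle between the endpoints is δ = arccos(p₁·p₂) ≈ 0.630 rad (36.1°).
Interpolate at f = 4/6 with slerp weights a = sin((1−f)δ)/sin δ ≈ 0.354, b = sin(fδ)/sin δ ≈ 0.692.
p = a·p₁ + b·p₂ ≈ (0.416, -0.633, 0.652); φ = arcsin(p_z) ≈ 40.73°, λ = atan2(p_y, p_x) ≈ -56.70°.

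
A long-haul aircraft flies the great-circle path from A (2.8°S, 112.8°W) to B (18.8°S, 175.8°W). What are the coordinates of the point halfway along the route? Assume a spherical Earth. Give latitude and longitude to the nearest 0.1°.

≈ (12.6°S, 143.4°W)

The haversine formula gives a central angle δ ≈ 1.110 rad (63.6°) between the endpoints.
Interpolate at f = 1/2 with slerp weights a = sin((1−f)δ)/sin δ ≈ 0.588, b = sin(fδ)/sin δ ≈ 0.588.
p = a·p₁ + b·p₂ ≈ (-0.783, -0.582, -0.218); φ = arcsin(p_z) ≈ -12.61°, λ = atan2(p_y, p_x) ≈ -143.36°.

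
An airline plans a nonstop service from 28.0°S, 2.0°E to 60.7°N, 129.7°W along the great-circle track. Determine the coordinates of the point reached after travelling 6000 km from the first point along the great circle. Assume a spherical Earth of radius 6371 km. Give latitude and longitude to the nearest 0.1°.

The haversine formula gives a central angle δ ≈ 2.342 rad (134.2°) between the endpoints. The total great-circle distance is δ·R ≈ 2.342 × 6371 ≈ 14920 km, so the target fraction is f = 6000/14920 ≈ 0.402.
Interpolate at f ≈ 0.402 with slerp weights a = sin((1−f)δ)/sin δ ≈ 1.374, b = sin(fδ)/sin δ ≈ 1.127.
p = a·p₁ + b·p₂ ≈ (0.860, -0.382, 0.338); φ = arcsin(p_z) ≈ 19.76°, λ = atan2(p_y, p_x) ≈ -23.96°.

≈ 19.8°N, 24.0°W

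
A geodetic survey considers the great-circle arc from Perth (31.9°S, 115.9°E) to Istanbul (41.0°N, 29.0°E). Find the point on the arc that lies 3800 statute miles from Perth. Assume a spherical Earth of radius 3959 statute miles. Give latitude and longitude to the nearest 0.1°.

Convert each endpoint to a unit vector on the sphere (x = cos φ cos λ, y = cos φ sin λ, z = sin φ).
The central angle between the endpoints is δ = arccos(p₁·p₂) ≈ 1.888 rad (108.2°). The total great-circle distance is δ·R ≈ 1.888 × 3959 ≈ 7475 mi, so the target fraction is f = 3800/7475 ≈ 0.508.
Interpolate at f ≈ 0.508 with slerp weights a = sin((1−f)δ)/sin δ ≈ 0.843, b = sin(fδ)/sin δ ≈ 0.862.
p = a·p₁ + b·p₂ ≈ (0.257, 0.959, 0.120); φ = arcsin(p_z) ≈ 6.91°, λ = atan2(p_y, p_x) ≈ 75.02°.

≈ 6.9°N, 75.0°E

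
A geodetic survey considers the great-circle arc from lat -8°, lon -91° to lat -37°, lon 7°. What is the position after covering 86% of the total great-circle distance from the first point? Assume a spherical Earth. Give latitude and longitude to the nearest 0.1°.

Write both endpoints as unit vectors p₁, p₂ with components (cos φ cos λ, cos φ sin λ, sin φ).
The central angle between the endpoints is δ = arccos(p₁·p₂) ≈ 1.597 rad (91.5°).
Interpolate at f = 0.86 with slerp weights a = sin((1−f)δ)/sin δ ≈ 0.222, b = sin(fδ)/sin δ ≈ 0.981.
p = a·p₁ + b·p₂ ≈ (0.774, -0.124, -0.621); φ = arcsin(p_z) ≈ -38.41°, λ = atan2(p_y, p_x) ≈ -9.12°.

≈ lat -38.4°, lon -9.1°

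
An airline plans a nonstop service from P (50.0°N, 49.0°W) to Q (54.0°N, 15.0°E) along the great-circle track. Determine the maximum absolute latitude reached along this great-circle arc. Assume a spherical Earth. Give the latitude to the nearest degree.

≈ 57°N

The great circle lies in the plane with unit normal n̂ = (p₁ × p₂)/|p₁ × p₂|.
Here n̂_z ≈ +0.549; the vertex latitude is φ_max = arccos|n̂_z| ≈ 56.7°.
Check via Clairaut: cos φ_max = |cos φ₁| · sin C = cos(50.0°)·sin(58.6°) ≈ 0.549, again giving ≈ 56.7°.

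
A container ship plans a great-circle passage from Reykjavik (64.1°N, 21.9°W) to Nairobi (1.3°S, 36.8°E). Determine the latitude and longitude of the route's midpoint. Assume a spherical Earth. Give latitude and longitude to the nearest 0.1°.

The haversine formula gives a central angle δ ≈ 1.363 rad (78.1°) between the endpoints.
Interpolate at f = 1/2 with slerp weights a = sin((1−f)δ)/sin δ ≈ 0.644, b = sin(fδ)/sin δ ≈ 0.644.
p = a·p₁ + b·p₂ ≈ (0.776, 0.281, 0.565); φ = arcsin(p_z) ≈ 34.37°, λ = atan2(p_y, p_x) ≈ 19.88°.

≈ (34.4°N, 19.9°E)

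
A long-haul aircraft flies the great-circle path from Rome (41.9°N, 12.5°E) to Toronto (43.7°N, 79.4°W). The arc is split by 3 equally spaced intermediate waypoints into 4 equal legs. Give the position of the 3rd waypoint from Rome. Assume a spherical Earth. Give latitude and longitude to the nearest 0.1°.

≈ 50.8°N, 58.3°W

The haversine formula gives a central angle δ ≈ 1.111 rad (63.7°) between the endpoints.
Interpolate at f = 3/4 with slerp weights a = sin((1−f)δ)/sin δ ≈ 0.306, b = sin(fδ)/sin δ ≈ 0.826.
p = a·p₁ + b·p₂ ≈ (0.332, -0.538, 0.775); φ = arcsin(p_z) ≈ 50.80°, λ = atan2(p_y, p_x) ≈ -58.29°.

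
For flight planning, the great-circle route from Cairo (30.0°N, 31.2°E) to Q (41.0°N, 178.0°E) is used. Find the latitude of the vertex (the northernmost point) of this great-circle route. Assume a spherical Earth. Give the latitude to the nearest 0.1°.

The great circle lies in the plane with unit normal n̂ = (p₁ × p₂)/|p₁ × p₂|.
Here n̂_z ≈ +0.367; the vertex latitude is φ_max = arccos|n̂_z| ≈ 68.5°.

≈ 68.5°N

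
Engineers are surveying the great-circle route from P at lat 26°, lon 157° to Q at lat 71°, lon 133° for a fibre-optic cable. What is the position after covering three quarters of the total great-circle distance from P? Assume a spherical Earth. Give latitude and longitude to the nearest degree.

≈ lat 60°, lon 145°

Convert each endpoint to a unit vector on the sphere (x = cos φ cos λ, y = cos φ sin λ, z = sin φ).
The central angle between the endpoints is δ = arccos(p₁·p₂) ≈ 0.821 rad (47.0°).
Interpolate at f = 3/4 with slerp weights a = sin((1−f)δ)/sin δ ≈ 0.278, b = sin(fδ)/sin δ ≈ 0.789.
p = a·p₁ + b·p₂ ≈ (-0.406, 0.286, 0.868); φ = arcsin(p_z) ≈ 60.26°, λ = atan2(p_y, p_x) ≈ 144.84°.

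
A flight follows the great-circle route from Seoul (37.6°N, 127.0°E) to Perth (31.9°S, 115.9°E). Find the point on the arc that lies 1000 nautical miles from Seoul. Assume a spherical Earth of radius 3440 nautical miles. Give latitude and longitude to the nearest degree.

Write both endpoints as unit vectors p₁, p₂ with components (cos φ cos λ, cos φ sin λ, sin φ).
The central angle between the endpoints is δ = arccos(p₁·p₂) ≈ 1.226 rad (70.3°). The total great-circle distance is δ·R ≈ 1.226 × 3440 ≈ 4219 nmi, so the target fraction is f = 1000/4219 ≈ 0.237.
Interpolate at f ≈ 0.237 with slerp weights a = sin((1−f)δ)/sin δ ≈ 0.855, b = sin(fδ)/sin δ ≈ 0.305.
p = a·p₁ + b·p₂ ≈ (-0.521, 0.774, 0.361); φ = arcsin(p_z) ≈ 21.16°, λ = atan2(p_y, p_x) ≈ 123.94°.

≈ 21°N, 124°E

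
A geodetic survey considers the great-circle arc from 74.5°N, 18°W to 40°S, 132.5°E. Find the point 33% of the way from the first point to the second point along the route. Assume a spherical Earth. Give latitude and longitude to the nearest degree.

From cos δ = sin φ₁ sin φ₂ + cos φ₁ cos φ₂ cos Δλ, the central angle is δ ≈ 2.494 rad (142.9°).
Interpolate at f = 0.33 with slerp weights a = sin((1−f)δ)/sin δ ≈ 1.649, b = sin(fδ)/sin δ ≈ 1.216.
p = a·p₁ + b·p₂ ≈ (-0.210, 0.550, 0.808); φ = arcsin(p_z) ≈ 53.92°, λ = atan2(p_y, p_x) ≈ 110.87°.

≈ 54°N, 111°E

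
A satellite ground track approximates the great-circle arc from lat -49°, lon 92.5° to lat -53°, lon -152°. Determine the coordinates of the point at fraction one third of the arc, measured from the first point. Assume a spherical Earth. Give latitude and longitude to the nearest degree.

≈ lat -63°, lon 122°

Convert each endpoint to a unit vector on the sphere (x = cos φ cos λ, y = cos φ sin λ, z = sin φ).
The central angle between the endpoints is δ = arccos(p₁·p₂) ≈ 1.123 rad (64.4°).
Interpolate at f = 1/3 with slerp weights a = sin((1−f)δ)/sin δ ≈ 0.755, b = sin(fδ)/sin δ ≈ 0.406.
p = a·p₁ + b·p₂ ≈ (-0.237, 0.380, -0.894); φ = arcsin(p_z) ≈ -63.37°, λ = atan2(p_y, p_x) ≈ 121.95°.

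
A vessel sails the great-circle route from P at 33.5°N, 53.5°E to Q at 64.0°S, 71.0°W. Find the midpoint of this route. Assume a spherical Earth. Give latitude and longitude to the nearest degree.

Write both endpoints as unit vectors p₁, p₂ with components (cos φ cos λ, cos φ sin λ, sin φ).
The central angle between the endpoints is δ = arccos(p₁·p₂) ≈ 2.351 rad (134.7°).
Interpolate at f = 1/2 with slerp weights a = sin((1−f)δ)/sin δ ≈ 1.298, b = sin(fδ)/sin δ ≈ 1.298.
p = a·p₁ + b·p₂ ≈ (0.829, 0.332, -0.450); φ = arcsin(p_z) ≈ -26.75°, λ = atan2(p_y, p_x) ≈ 21.83°.

≈ 27°S, 22°E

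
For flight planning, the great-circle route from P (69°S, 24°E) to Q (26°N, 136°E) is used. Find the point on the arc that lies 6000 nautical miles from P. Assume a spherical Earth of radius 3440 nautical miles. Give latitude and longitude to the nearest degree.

Write both endpoints as unit vectors p₁, p₂ with components (cos φ cos λ, cos φ sin λ, sin φ).
The central angle between the endpoints is δ = arccos(p₁·p₂) ≈ 2.129 rad (122.0°). The total great-circle distance is δ·R ≈ 2.129 × 3440 ≈ 7325 nmi, so the target fraction is f = 6000/7325 ≈ 0.819.
Interpolate at f ≈ 0.819 with slerp weights a = sin((1−f)δ)/sin δ ≈ 0.443, b = sin(fδ)/sin δ ≈ 1.161.
p = a·p₁ + b·p₂ ≈ (-0.606, 0.790, 0.096); φ = arcsin(p_z) ≈ 5.49°, λ = atan2(p_y, p_x) ≈ 127.50°.

≈ (5°N, 127°E)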